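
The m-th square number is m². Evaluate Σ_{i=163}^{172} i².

280645

Σ_{i=163}^{172} i² = 1710970 − 1430325 = 280645.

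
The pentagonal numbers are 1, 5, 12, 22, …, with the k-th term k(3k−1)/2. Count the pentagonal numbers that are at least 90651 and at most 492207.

The n-th pentagonal number is n(3n−1)/2.
Smallest index with value ≥ 90651: n = 246 (giving 90651).
Largest index with value ≤ 492207: n = 573 (giving 492207).
Indices 246 through 573: 328 terms.

328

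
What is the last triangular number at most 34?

28

Solve n(n+1)/2 ≤ 34 for integer n.
n = 7 gives 28 ≤ 34, while n = 8 gives 36 > 34; so the answer is 28.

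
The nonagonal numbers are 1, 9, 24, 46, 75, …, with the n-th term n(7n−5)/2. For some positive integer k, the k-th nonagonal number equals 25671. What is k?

Set n(7n−5)/2 = 25671, giving 7n² − 5n − 51342 = 0.
So n = (5 + 1199) / 14 = 1204/14 = 86.

86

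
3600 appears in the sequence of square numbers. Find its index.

We need n² = 3600, so n = √3600 = 60.

60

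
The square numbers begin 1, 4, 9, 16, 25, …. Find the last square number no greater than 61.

Solve n² ≤ 61 for integer n.
n = 7 gives 49 ≤ 61, while n = 8 gives 64 > 61; so the answer is 49.

49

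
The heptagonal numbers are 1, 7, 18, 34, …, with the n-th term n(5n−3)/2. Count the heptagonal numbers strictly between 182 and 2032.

20

The n-th heptagonal number is n(5n−3)/2.
Smallest index with value > 182: n = 9 (giving 189).
Largest index with value < 2032: n = 28 (giving 1918).
Indices 9 through 28: 20 terms.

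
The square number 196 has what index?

We need n² = 196, so n = √196 = 14.
Check: 14² = 196. ✓

14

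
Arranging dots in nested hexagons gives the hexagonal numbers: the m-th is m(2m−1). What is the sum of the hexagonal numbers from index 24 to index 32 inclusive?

13980

Σ i(2i−1) = 2Σi² − Σi over i = 24..32.
Σi = 528 − 276 = 252 and Σi² = 11440 − 4324 = 7116.
2·7116 − 1·252 = 13980.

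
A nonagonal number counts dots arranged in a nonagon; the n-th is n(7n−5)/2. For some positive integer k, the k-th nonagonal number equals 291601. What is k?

Set n(7n−5)/2 = 291601, giving 7n² − 5n − 583202 = 0.
So n = (5 + 4041) / 14 = 4046/14 = 289.
Check: 289·(7·289 − 5)/2 = 291601. ✓

289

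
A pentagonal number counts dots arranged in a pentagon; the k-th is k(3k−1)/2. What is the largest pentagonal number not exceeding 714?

651

Solve n(3n−1)/2 ≤ 714 for integer n.
n = 21 gives 651 ≤ 714, while n = 22 gives 715 > 714; so the answer is 651.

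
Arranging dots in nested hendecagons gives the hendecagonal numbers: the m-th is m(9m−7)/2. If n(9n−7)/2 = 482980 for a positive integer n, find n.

Set n(9n−7)/2 = 482980, giving 9n² − 7n − 965960 = 0.
The discriminant is 49 + 72·482980 = 34774609, and √34774609 = 5897.
So n = (7 + 5897) / 18 = 5904/18 = 328.
Check: 328·(9·328 − 7)/2 = 482980. ✓

328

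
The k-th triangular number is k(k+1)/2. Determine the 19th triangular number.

19·20/2 = 380/2 = 190.

190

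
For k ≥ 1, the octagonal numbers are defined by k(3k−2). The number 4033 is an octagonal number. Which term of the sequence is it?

Set n(3n−2) = 4033, giving 3n² − 2n − 4033 = 0.
The discriminant is 4 + 12·4033 = 48400, and √48400 = 220.
So n = (2 + 220) / 6 = 222/6 = 37.
Check: 37·(3·37 − 2) = 4033. ✓

37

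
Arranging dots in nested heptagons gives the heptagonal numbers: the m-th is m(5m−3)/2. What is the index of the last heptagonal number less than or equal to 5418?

Solve n(5n−3)/2 ≤ 5418 for integer n.
n = 46 gives 5221 ≤ 5418, while n = 47 gives 5452 > 5418; so the answer is index 46.

46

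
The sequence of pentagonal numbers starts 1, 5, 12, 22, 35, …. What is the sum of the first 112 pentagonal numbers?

708736

Σ i(3i−1)/2 = (3Σi² − Σi) / 2 over i = 1..112.
Σi = 6328 and Σi² = 474600.
(3·474600 − 1·6328) / 2 = 1417472/2 = 708736.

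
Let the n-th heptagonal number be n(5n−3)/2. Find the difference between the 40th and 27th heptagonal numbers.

40·(5·40 − 3)/2 = 3940 and 27·(5·27 − 3)/2 = 1782.
Difference: 3940 − 1782 = 2158.

2158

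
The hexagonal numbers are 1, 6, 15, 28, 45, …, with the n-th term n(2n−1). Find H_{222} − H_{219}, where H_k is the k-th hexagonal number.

2643

222·(2·222 − 1) = 98346 and 219·(2·219 − 1) = 95703.
Difference: 98346 − 95703 = 2643.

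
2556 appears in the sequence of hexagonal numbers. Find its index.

36

Set n(2n−1) = 2556, giving 2n² − n − 2556 = 0.
So n = (1 + 143) / 4 = 144/4 = 36.
Check: 36·(2·36 − 1) = 2556. ✓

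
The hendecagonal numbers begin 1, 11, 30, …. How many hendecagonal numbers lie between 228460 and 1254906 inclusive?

The n-th hendecagonal number is n(9n−7)/2.
Smallest index with value ≥ 228460: n = 226 (giving 229051).
Largest index with value ≤ 1254906: n = 528 (giving 1252680).
Indices 226 through 528: 303 terms.

303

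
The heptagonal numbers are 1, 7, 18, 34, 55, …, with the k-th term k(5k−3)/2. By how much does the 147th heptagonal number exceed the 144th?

2178

147·(5·147 − 3)/2 = 53802 and 144·(5·144 − 3)/2 = 51624.
Difference: 53802 − 51624 = 2178.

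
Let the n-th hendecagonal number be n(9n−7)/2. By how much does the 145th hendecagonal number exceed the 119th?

145·(9·145 − 7)/2 = 94105 and 119·(9·119 − 7)/2 = 63308.
Difference: 94105 − 63308 = 30797.

30797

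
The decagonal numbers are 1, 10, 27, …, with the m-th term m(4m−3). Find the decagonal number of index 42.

6930

42·(4·42 − 3) = 42·165 = 6930.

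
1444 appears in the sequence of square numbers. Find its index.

38

We need n² = 1444, so n = √1444 = 38.
Check: 38² = 1444. ✓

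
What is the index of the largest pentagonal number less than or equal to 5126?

58

Solve n(3n−1)/2 ≤ 5126 for integer n.
n = 58 gives 5017 ≤ 5126, while n = 59 gives 5192 > 5126; so the answer is index 58.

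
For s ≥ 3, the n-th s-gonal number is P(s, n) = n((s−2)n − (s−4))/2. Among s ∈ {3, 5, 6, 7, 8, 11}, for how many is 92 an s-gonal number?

1

s = 3: P(3, 13) = 91 and P(3, 14) = 105; 92 is not s-gonal.
s = 5: P(5, 8) = 92. ✓
s = 6: P(6, 7) = 91 and P(6, 8) = 120; 92 is not s-gonal.
s = 7: P(7, 6) = 81 and P(7, 7) = 112; 92 is not s-gonal.
s = 8: P(8, 5) = 65 and P(8, 6) = 96; 92 is not s-gonal.
s = 11: P(11, 4) = 58 and P(11, 5) = 95; 92 is not s-gonal.
Hits: s ∈ {5} → 1.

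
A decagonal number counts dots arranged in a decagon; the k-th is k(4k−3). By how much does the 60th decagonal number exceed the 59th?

473

Consecutive decagonal numbers differ by 8n − 7: here 8·60 − 7 = 473.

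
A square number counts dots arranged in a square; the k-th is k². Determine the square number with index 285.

81225

The 285th square number is n² with n = 285.
285² = 81225.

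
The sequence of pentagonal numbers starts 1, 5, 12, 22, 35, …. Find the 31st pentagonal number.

1426

31·(3·31 − 1)/2 = 31·92/2 = 31·46 = 1426.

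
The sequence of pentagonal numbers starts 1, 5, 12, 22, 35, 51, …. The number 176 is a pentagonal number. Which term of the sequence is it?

11

Set n(3n−1)/2 = 176, giving 3n² − n − 352 = 0.
So n = (1 + 65) / 6 = 66/6 = 11.
Check: 11·(3·11 − 1)/2 = 176. ✓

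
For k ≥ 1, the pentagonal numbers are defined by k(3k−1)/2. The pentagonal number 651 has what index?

Set n(3n−1)/2 = 651, giving 3n² − n − 1302 = 0.
The discriminant is 1 + 24·651 = 15625, and √15625 = 125.
So n = (1 + 125) / 6 = 126/6 = 21.
Check: 21·(3·21 − 1)/2 = 651. ✓

21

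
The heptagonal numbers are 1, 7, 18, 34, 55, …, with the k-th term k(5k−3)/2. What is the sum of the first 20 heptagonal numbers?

6860

Σ i(5i−3)/2 = (5Σi² − 3Σi) / 2 over i = 1..20.
Σi = 210 and Σi² = 2870.
(5·2870 − 3·210) / 2 = 13720/2 = 6860.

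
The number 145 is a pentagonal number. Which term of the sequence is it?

10

Set n(3n−1)/2 = 145, giving 3n² − n − 290 = 0.
The discriminant is 1 + 24·145 = 3481, and √3481 = 59.
So n = (1 + 59) / 6 = 60/6 = 10.
Check: 10·(3·10 − 1)/2 = 145. ✓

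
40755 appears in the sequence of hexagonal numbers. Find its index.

Set n(2n−1) = 40755, giving 2n² − n − 40755 = 0.
The discriminant is 1 + 8·40755 = 326041, and √326041 = 571.
So n = (1 + 571) / 4 = 572/4 = 143.

143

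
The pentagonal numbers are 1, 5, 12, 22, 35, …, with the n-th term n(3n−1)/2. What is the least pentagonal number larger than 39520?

39772

Solve n(3n−1)/2 > 39520 for integer n.
The largest n with value ≤ 39520 is 162 (since 39285 ≤ 39520 < 39772), so the first above is n = 163, value 39772.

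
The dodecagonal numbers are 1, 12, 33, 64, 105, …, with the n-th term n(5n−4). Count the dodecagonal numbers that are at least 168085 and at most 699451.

The n-th dodecagonal number is n(5n−4).
Smallest index with value ≥ 168085: n = 184 (giving 168544).
Largest index with value ≤ 699451: n = 374 (giving 697884).
Indices 184 through 374: 191 terms.

191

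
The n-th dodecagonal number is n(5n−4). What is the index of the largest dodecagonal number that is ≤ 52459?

Solve n(5n−4) ≤ 52459 for integer n.
n = 102 gives 51612 ≤ 52459, while n = 103 gives 52633 > 52459; so the answer is index 102.

102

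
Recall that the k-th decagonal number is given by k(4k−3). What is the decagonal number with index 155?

95635

The 155th decagonal number is n(4n−3) with n = 155.
155·(4·155 − 3) = 155·617 = 95635.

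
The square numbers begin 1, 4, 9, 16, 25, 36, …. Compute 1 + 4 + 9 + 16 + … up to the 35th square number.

14910

Σ_{i=1}^{35} i² = 35·36·71/6 = 14910.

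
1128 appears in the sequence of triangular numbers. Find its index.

47

Set n(n+1)/2 = 1128, giving n² + n − 2256 = 0.
The discriminant is 1 + 8·1128 = 9025, and √9025 = 95.
So n = (-1 + 95) / 2 = 94/2 = 47.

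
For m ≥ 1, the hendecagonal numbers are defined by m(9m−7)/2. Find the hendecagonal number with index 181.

181·(9·181 − 7)/2 = 181·1622/2 = 181·811 = 146791.

146791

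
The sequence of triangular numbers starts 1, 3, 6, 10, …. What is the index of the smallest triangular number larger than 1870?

Solve n(n+1)/2 > 1870 for integer n.
The largest n with value ≤ 1870 is 60 (since 1830 ≤ 1870 < 1891), so the first above is n = 61, value 1891.

61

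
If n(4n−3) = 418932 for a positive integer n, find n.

Set n(4n−3) = 418932, giving 4n² − 3n − 418932 = 0.
The discriminant is 9 + 16·418932 = 6702921, and √6702921 = 2589.
So n = (3 + 2589) / 8 = 2592/8 = 324.

324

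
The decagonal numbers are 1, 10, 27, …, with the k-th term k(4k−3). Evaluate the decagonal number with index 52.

10660

52·(4·52 − 3) = 52·205 = 10660.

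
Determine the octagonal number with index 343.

352261

343·(3·343 − 2) = 343·1027 = 352261.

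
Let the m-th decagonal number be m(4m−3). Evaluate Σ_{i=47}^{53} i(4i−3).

Σ i(4i−3) = 4Σi² − 3Σi over i = 47..53.
Σi = 1431 − 1081 = 350 and Σi² = 51039 − 33511 = 17528.
4·17528 − 3·350 = 69062.

69062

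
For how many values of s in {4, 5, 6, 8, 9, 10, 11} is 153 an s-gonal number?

1

s = 4: P(4, 12) = 144 and P(4, 13) = 169; 153 is not s-gonal.
s = 5: P(5, 10) = 145 and P(5, 11) = 176; 153 is not s-gonal.
s = 6: P(6, 9) = 153. ✓
s = 8: P(8, 7) = 133 and P(8, 8) = 176; 153 is not s-gonal.
s = 9: P(9, 6) = 111 and P(9, 7) = 154; 153 is not s-gonal.
s = 10: P(10, 6) = 126 and P(10, 7) = 175; 153 is not s-gonal.
s = 11: P(11, 6) = 141 and P(11, 7) = 196; 153 is not s-gonal.
Hits: s ∈ {6} → 1.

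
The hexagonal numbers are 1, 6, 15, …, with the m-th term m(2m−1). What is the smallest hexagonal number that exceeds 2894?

Solve n(2n−1) > 2894 for integer n.
The largest n with value ≤ 2894 is 38 (since 2850 ≤ 2894 < 3003), so the first above is n = 39, value 3003.

3003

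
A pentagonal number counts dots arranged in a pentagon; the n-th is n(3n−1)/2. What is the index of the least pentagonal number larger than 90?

8

Solve n(3n−1)/2 > 90 for integer n.
The largest n with value ≤ 90 is 7 (since 70 ≤ 90 < 92), so the first above is n = 8, value 92.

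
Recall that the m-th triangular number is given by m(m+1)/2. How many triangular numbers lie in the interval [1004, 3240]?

The n-th triangular number is n(n+1)/2.
Smallest index with value ≥ 1004: n = 45 (giving 1035).
Largest index with value ≤ 3240: n = 80 (giving 3240).
Indices 45 through 80: 36 terms.

36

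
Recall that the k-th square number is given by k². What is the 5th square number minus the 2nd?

5² = 25 and 2² = 4.
Difference: 25 − 4 = 21.

21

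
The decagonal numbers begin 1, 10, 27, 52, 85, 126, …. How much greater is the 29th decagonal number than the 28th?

225

Consecutive decagonal numbers differ by 8n − 7: here 8·29 − 7 = 225.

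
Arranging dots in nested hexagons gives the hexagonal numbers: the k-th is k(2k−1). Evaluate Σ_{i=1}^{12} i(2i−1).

1222

Σ i(2i−1) = 2Σi² − Σi over i = 1..12.
Σi = 78 and Σi² = 650.
2·650 − 1·78 = 1222.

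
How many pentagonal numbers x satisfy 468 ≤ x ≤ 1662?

16

The n-th pentagonal number is n(3n−1)/2.
Smallest index with value ≥ 468: n = 18 (giving 477).
Largest index with value ≤ 1662: n = 33 (giving 1617).
Indices 18 through 33: 16 terms.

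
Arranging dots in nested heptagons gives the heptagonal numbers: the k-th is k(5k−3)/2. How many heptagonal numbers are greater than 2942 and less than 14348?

The n-th heptagonal number is n(5n−3)/2.
Smallest index with value > 2942: n = 35 (giving 3010).
Largest index with value < 14348: n = 76 (giving 14326).
Indices 35 through 76: 42 terms.

42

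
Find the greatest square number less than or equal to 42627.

Solve n² ≤ 42627 for integer n.
n = 206 gives 42436 ≤ 42627, while n = 207 gives 42849 > 42627; so the answer is 42436.

42436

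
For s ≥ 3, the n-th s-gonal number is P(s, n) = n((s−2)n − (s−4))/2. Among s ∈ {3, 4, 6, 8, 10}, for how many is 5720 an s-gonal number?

s = 3: P(3, 106) = 5671 and P(3, 107) = 5778; 5720 is not s-gonal.
s = 4: P(4, 75) = 5625 and P(4, 76) = 5776; 5720 is not s-gonal.
s = 6: P(6, 53) = 5565 and P(6, 54) = 5778; 5720 is not s-gonal.
s = 8: P(8, 44) = 5720. ✓
s = 10: P(10, 38) = 5662 and P(10, 39) = 5967; 5720 is not s-gonal.
Hits: s ∈ {8} → 1.

1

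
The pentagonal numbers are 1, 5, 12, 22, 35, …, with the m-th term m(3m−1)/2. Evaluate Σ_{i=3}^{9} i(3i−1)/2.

Σ i(3i−1)/2 = (3Σi² − Σi) / 2 over i = 3..9.
Σi = 45 − 3 = 42 and Σi² = 285 − 5 = 280.
(3·280 − 1·42) / 2 = 798/2 = 399.

399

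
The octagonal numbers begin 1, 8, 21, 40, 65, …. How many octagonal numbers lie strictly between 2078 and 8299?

The n-th octagonal number is n(3n−2).
Smallest index with value > 2078: n = 27 (giving 2133).
Largest index with value < 8299: n = 52 (giving 8008).
Indices 27 through 52: 26 terms.

26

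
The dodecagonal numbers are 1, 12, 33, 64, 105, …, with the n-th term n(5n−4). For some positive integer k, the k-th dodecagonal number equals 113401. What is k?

Set n(5n−4) = 113401, giving 5n² − 4n − 113401 = 0.
The discriminant is 16 + 20·113401 = 2268036, and √2268036 = 1506.
So n = (4 + 1506) / 10 = 1510/10 = 151.

151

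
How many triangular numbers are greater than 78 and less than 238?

The n-th triangular number is n(n+1)/2.
Smallest index with value > 78: n = 13 (giving 91).
Largest index with value < 238: n = 21 (giving 231).
Indices 13 through 21: 9 terms.

9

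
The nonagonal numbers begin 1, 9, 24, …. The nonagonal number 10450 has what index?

Set n(7n−5)/2 = 10450, giving 7n² − 5n − 20900 = 0.
So n = (5 + 765) / 14 = 770/14 = 55.
Check: 55·(7·55 − 5)/2 = 10450. ✓

55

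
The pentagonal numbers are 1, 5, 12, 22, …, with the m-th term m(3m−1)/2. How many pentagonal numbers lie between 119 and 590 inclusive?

11

The n-th pentagonal number is n(3n−1)/2.
Smallest index with value ≥ 119: n = 10 (giving 145).
Largest index with value ≤ 590: n = 20 (giving 590).
Indices 10 through 20: 11 terms.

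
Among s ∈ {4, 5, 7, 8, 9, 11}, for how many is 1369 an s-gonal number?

s = 4: P(4, 37) = 1369. ✓
s = 5: P(5, 30) = 1335 and P(5, 31) = 1426; 1369 is not s-gonal.
s = 7: P(7, 23) = 1288 and P(7, 24) = 1404; 1369 is not s-gonal.
s = 8: P(8, 21) = 1281 and P(8, 22) = 1408; 1369 is not s-gonal.
s = 9: P(9, 20) = 1350 and P(9, 21) = 1491; 1369 is not s-gonal.
s = 11: P(11, 17) = 1241 and P(11, 18) = 1395; 1369 is not s-gonal.
Hits: s ∈ {4} → 1.

1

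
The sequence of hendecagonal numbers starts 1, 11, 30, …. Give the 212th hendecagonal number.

201506

The 212th hendecagonal number is n(9n−7)/2 with n = 212.
212·(9·212 − 7)/2 = 212·1901/2 = 201506.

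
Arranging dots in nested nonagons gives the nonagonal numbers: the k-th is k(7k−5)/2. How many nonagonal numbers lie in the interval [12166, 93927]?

The n-th nonagonal number is n(7n−5)/2.
Smallest index with value ≥ 12166: n = 60 (giving 12450).
Largest index with value ≤ 93927: n = 164 (giving 93726).
Indices 60 through 164: 105 terms.

105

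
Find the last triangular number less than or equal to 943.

903

Solve n(n+1)/2 ≤ 943 for integer n.
n = 42 gives 903 ≤ 943, while n = 43 gives 946 > 943; so the answer is 903.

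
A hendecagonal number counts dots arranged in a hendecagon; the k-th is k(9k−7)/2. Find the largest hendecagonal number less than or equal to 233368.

233130

Solve n(9n−7)/2 ≤ 233368 for integer n.
n = 228 gives 233130 ≤ 233368, while n = 229 gives 235183 > 233368; so the answer is 233130.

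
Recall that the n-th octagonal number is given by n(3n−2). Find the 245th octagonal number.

The 245th octagonal number is n(3n−2) with n = 245.
245·(3·245 − 2) = 245·733 = 179585.

179585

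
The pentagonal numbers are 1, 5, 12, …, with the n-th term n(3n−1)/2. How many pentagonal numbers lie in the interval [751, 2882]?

The n-th pentagonal number is n(3n−1)/2.
Smallest index with value ≥ 751: n = 23 (giving 782).
Largest index with value ≤ 2882: n = 44 (giving 2882).
Indices 23 through 44: 22 terms.

22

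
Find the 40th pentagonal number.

The 40th pentagonal number is n(3n−1)/2 with n = 40.
40·(3·40 − 1)/2 = 40·119/2 = 2380.

2380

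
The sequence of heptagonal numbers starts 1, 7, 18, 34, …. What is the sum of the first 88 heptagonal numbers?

Σ i(5i−3)/2 = (5Σi² − 3Σi) / 2 over i = 1..88.
Σi = 3916 and Σi² = 231044.
(5·231044 − 3·3916) / 2 = 1143472/2 = 571736.

571736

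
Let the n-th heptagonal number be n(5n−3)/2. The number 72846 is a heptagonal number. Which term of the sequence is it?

171

Set n(5n−3)/2 = 72846, giving 5n² − 3n − 145692 = 0.
So n = (3 + 1707) / 10 = 1710/10 = 171.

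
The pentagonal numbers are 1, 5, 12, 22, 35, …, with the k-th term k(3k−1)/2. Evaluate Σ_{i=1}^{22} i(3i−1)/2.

Σ i(3i−1)/2 = (3Σi² − Σi) / 2 over i = 1..22.
Σi = 253 and Σi² = 3795.
(3·3795 − 1·253) / 2 = 11132/2 = 5566.

5566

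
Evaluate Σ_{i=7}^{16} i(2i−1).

2695

Σ i(2i−1) = 2Σi² − Σi over i = 7..16.
Σi = 136 − 21 = 115 and Σi² = 1496 − 91 = 1405.
2·1405 − 1·115 = 2695.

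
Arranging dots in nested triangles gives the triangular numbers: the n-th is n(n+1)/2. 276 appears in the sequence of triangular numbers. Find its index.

23

Set n(n+1)/2 = 276, giving n² + n − 552 = 0.
The discriminant is 1 + 8·276 = 2209, and √2209 = 47.
So n = (-1 + 47) / 2 = 46/2 = 23.
Check: 23·24/2 = 276. ✓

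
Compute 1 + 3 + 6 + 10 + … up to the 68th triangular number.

54740

Σ i(i+1)/2 = (Σi² + Σi) / 2 over i = 1..68.
Σi = 2346 and Σi² = 107134.
(1·107134 + 1·2346) / 2 = 109480/2 = 54740.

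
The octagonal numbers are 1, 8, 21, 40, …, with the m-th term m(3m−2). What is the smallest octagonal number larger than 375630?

377365

Solve n(3n−2) > 375630 for integer n.
The largest n with value ≤ 375630 is 354 (since 375240 ≤ 375630 < 377365), so the first above is n = 355, value 377365.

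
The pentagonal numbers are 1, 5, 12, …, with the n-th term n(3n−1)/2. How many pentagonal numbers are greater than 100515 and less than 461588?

295

The n-th pentagonal number is n(3n−1)/2.
Smallest index with value > 100515: n = 260 (giving 101270).
Largest index with value < 461588: n = 554 (giving 460097).
Indices 260 through 554: 295 terms.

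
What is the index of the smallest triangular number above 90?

Solve n(n+1)/2 > 90 for integer n.
The largest n with value ≤ 90 is 12 (since 78 ≤ 90 < 91), so the first above is n = 13, value 91.

13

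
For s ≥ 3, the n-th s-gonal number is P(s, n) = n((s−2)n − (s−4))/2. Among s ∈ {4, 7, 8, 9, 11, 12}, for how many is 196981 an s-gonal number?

1

s = 4: P(4, 443) = 196249 and P(4, 444) = 197136; 196981 is not s-gonal.
s = 7: P(7, 281) = 196981. ✓
s = 8: P(8, 256) = 196096 and P(8, 257) = 197633; 196981 is not s-gonal.
s = 9: P(9, 237) = 195999 and P(9, 238) = 197659; 196981 is not s-gonal.
s = 11: P(11, 209) = 195833 and P(11, 210) = 197715; 196981 is not s-gonal.
s = 12: P(12, 198) = 195228 and P(12, 199) = 197209; 196981 is not s-gonal.
Hits: s ∈ {7} → 1.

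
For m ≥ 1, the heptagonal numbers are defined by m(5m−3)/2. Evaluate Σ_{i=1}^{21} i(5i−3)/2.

Σ i(5i−3)/2 = (5Σi² − 3Σi) / 2 over i = 1..21.
Σi = 231 and Σi² = 3311.
(5·3311 − 3·231) / 2 = 15862/2 = 7931.

7931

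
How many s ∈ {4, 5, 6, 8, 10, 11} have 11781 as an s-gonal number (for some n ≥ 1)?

2

s = 4: P(4, 108) = 11664 and P(4, 109) = 11881; 11781 is not s-gonal.
s = 5: P(5, 88) = 11572 and P(5, 89) = 11837; 11781 is not s-gonal.
s = 6: P(6, 77) = 11781. ✓
s = 8: P(8, 63) = 11781. ✓
s = 10: P(10, 54) = 11502 and P(10, 55) = 11935; 11781 is not s-gonal.
s = 11: P(11, 51) = 11526 and P(11, 52) = 11986; 11781 is not s-gonal.
Hits: s ∈ {6, 8} → 2.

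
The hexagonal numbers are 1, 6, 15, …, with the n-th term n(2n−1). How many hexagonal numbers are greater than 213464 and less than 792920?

The n-th hexagonal number is n(2n−1).
Smallest index with value > 213464: n = 327 (giving 213531).
Largest index with value < 792920: n = 629 (giving 790653).
Indices 327 through 629: 303 terms.

303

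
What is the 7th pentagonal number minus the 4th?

7·(3·7 − 1)/2 = 70 and 4·(3·4 − 1)/2 = 22.
Difference: 70 − 22 = 48.

48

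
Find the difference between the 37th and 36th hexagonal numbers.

Consecutive hexagonal numbers differ by 4n − 3: here 4·37 − 3 = 145.

145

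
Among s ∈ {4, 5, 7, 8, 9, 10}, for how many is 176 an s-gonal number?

2

s = 4: P(4, 13) = 169 and P(4, 14) = 196; 176 is not s-gonal.
s = 5: P(5, 11) = 176. ✓
s = 7: P(7, 8) = 148 and P(7, 9) = 189; 176 is not s-gonal.
s = 8: P(8, 8) = 176. ✓
s = 9: P(9, 7) = 154 and P(9, 8) = 204; 176 is not s-gonal.
s = 10: P(10, 7) = 175 and P(10, 8) = 232; 176 is not s-gonal.
Hits: s ∈ {5, 8} → 2.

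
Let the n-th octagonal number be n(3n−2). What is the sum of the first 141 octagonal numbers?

2813091

Σ i(3i−2) = 3Σi² − 2Σi over i = 1..141.
Σi = 10011 and Σi² = 944371.
3·944371 − 2·10011 = 2813091.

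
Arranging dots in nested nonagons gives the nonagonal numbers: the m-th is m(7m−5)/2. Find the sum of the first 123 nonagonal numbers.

2178494

Σ i(7i−5)/2 = (7Σi² − 5Σi) / 2 over i = 1..123.
Σi = 7626 and Σi² = 627874.
(7·627874 − 5·7626) / 2 = 4356988/2 = 2178494.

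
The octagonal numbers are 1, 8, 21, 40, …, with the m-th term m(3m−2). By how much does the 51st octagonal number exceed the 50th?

Consecutive octagonal numbers differ by 6n − 5: here 6·51 − 5 = 301.

301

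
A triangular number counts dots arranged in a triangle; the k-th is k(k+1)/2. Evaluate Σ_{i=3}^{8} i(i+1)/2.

116

Σ i(i+1)/2 = (Σi² + Σi) / 2 over i = 3..8.
Σi = 36 − 3 = 33 and Σi² = 204 − 5 = 199.
(1·199 + 1·33) / 2 = 232/2 = 116.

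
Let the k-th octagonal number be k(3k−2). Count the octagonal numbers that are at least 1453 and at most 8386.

The n-th octagonal number is n(3n−2).
Smallest index with value ≥ 1453: n = 23 (giving 1541).
Largest index with value ≤ 8386: n = 53 (giving 8321).
Indices 23 through 53: 31 terms.

31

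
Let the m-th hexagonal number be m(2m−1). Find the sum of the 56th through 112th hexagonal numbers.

Σ i(2i−1) = 2Σi² − Σi over i = 56..112.
Σi = 6328 − 1540 = 4788 and Σi² = 474600 − 56980 = 417620.
2·417620 − 1·4788 = 830452.

830452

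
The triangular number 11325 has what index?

150

Set n(n+1)/2 = 11325, giving n² + n − 22650 = 0.
The discriminant is 1 + 8·11325 = 90601, and √90601 = 301.
So n = (-1 + 301) / 2 = 300/2 = 150.
Check: 150·151/2 = 11325. ✓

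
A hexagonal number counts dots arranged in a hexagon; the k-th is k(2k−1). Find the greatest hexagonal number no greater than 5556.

Solve n(2n−1) ≤ 5556 for integer n.
n = 52 gives 5356 ≤ 5556, while n = 53 gives 5565 > 5556; so the answer is 5356.

5356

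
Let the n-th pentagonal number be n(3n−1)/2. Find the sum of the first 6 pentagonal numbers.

Σ i(3i−1)/2 = (3Σi² − Σi) / 2 over i = 1..6.
Σi = 21 and Σi² = 91.
(3·91 − 1·21) / 2 = 252/2 = 126.

126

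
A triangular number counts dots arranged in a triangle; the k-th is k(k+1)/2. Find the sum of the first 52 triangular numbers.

Σ i(i+1)/2 = (Σi² + Σi) / 2 over i = 1..52.
Σi = 1378 and Σi² = 48230.
(1·48230 + 1·1378) / 2 = 49608/2 = 24804.

24804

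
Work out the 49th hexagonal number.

4753

49·(2·49 − 1) = 49·97 = 4753.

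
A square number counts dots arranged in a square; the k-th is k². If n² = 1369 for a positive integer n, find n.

We need n² = 1369, so n = √1369 = 37.

37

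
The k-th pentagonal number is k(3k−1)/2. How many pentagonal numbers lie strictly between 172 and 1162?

17

The n-th pentagonal number is n(3n−1)/2.
Smallest index with value > 172: n = 11 (giving 176).
Largest index with value < 1162: n = 27 (giving 1080).
Indices 11 through 27: 17 terms.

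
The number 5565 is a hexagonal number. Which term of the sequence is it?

Set n(2n−1) = 5565, giving 2n² − n − 5565 = 0.
The discriminant is 1 + 8·5565 = 44521, and √44521 = 211.
So n = (1 + 211) / 4 = 212/4 = 53.

53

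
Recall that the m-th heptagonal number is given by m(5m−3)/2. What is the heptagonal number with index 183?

83448

The 183rd heptagonal number is n(5n−3)/2 with n = 183.
183·(5·183 − 3)/2 = 183·912/2 = 183·456 = 83448.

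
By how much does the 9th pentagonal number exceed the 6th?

66

9·(3·9 − 1)/2 = 117 and 6·(3·6 − 1)/2 = 51.
Difference: 117 − 51 = 66.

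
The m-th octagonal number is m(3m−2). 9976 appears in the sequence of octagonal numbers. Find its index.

Set n(3n−2) = 9976, giving 3n² − 2n − 9976 = 0.
So n = (2 + 346) / 6 = 348/6 = 58.

58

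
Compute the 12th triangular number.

12·13/2 = 156/2 = 78.

78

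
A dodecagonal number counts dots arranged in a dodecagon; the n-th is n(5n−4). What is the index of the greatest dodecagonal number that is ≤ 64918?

114

Solve n(5n−4) ≤ 64918 for integer n.
n = 114 gives 64524 ≤ 64918, while n = 115 gives 65665 > 64918; so the answer is index 114.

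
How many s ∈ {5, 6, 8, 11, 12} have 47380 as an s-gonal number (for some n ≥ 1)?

1

s = 5: P(5, 177) = 46905 and P(5, 178) = 47437; 47380 is not s-gonal.
s = 6: P(6, 154) = 47278 and P(6, 155) = 47895; 47380 is not s-gonal.
s = 8: P(8, 126) = 47376 and P(8, 127) = 48133; 47380 is not s-gonal.
s = 11: P(11, 103) = 47380. ✓
s = 12: P(12, 97) = 46657 and P(12, 98) = 47628; 47380 is not s-gonal.
Hits: s ∈ {11} → 1.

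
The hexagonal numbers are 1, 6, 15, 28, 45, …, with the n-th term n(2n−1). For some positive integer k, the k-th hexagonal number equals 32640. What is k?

Set n(2n−1) = 32640, giving 2n² − n − 32640 = 0.
The discriminant is 1 + 8·32640 = 261121, and √261121 = 511.
So n = (1 + 511) / 4 = 512/4 = 128.

128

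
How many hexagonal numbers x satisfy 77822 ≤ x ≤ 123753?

The n-th hexagonal number is n(2n−1).
Smallest index with value ≥ 77822: n = 198 (giving 78210).
Largest index with value ≤ 123753: n = 249 (giving 123753).
Indices 198 through 249: 52 terms.

52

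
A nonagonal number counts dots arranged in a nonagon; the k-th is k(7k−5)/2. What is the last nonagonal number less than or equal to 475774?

475641

Solve n(7n−5)/2 ≤ 475774 for integer n.
n = 369 gives 475641 ≤ 475774, while n = 370 gives 478225 > 475774; so the answer is 475641.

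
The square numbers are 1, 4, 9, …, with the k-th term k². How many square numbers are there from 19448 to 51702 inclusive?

The n-th square number is n².
Smallest index with value ≥ 19448: n = 140 (giving 19600).
Largest index with value ≤ 51702: n = 227 (giving 51529).
Indices 140 through 227: 88 terms.

88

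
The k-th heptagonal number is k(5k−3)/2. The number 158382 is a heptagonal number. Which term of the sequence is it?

252

Set n(5n−3)/2 = 158382, giving 5n² − 3n − 316764 = 0.
So n = (3 + 2517) / 10 = 2520/10 = 252.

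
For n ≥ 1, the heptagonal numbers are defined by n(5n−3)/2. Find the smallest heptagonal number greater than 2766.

Solve n(5n−3)/2 > 2766 for integer n.
The largest n with value ≤ 2766 is 33 (since 2673 ≤ 2766 < 2839), so the first above is n = 34, value 2839.

2839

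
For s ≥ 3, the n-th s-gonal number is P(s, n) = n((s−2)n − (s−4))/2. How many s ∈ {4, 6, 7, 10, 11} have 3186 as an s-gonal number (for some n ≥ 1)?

2

s = 4: P(4, 56) = 3136 and P(4, 57) = 3249; 3186 is not s-gonal.
s = 6: P(6, 40) = 3160 and P(6, 41) = 3321; 3186 is not s-gonal.
s = 7: P(7, 36) = 3186. ✓
s = 10: P(10, 28) = 3052 and P(10, 29) = 3277; 3186 is not s-gonal.
s = 11: P(11, 27) = 3186. ✓
Hits: s ∈ {7, 11} → 2.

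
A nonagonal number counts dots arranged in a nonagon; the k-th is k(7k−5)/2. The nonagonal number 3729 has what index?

Set n(7n−5)/2 = 3729, giving 7n² − 5n − 7458 = 0.
The discriminant is 25 + 56·3729 = 208849, and √208849 = 457.
So n = (5 + 457) / 14 = 462/14 = 33.

33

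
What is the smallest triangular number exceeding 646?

666

Solve n(n+1)/2 > 646 for integer n.
The largest n with value ≤ 646 is 35 (since 630 ≤ 646 < 666), so the first above is n = 36, value 666.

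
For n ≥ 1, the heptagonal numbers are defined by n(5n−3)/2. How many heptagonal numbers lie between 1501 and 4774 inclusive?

20

The n-th heptagonal number is n(5n−3)/2.
Smallest index with value ≥ 1501: n = 25 (giving 1525).
Largest index with value ≤ 4774: n = 44 (giving 4774).
Indices 25 through 44: 20 terms.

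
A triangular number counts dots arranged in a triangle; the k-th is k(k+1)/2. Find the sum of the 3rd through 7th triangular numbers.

80

Σ i(i+1)/2 = (Σi² + Σi) / 2 over i = 3..7.
Σi = 28 − 3 = 25 and Σi² = 140 − 5 = 135.
(1·135 + 1·25) / 2 = 160/2 = 80.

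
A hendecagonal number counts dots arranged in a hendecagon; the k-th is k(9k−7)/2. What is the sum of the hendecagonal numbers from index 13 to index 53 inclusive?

222015

Σ i(9i−7)/2 = (9Σi² − 7Σi) / 2 over i = 13..53.
Σi = 1431 − 78 = 1353 and Σi² = 51039 − 650 = 50389.
(9·50389 − 7·1353) / 2 = 444030/2 = 222015.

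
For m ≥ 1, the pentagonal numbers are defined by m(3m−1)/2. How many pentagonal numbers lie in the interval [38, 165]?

The n-th pentagonal number is n(3n−1)/2.
Smallest index with value ≥ 38: n = 6 (giving 51).
Largest index with value ≤ 165: n = 10 (giving 145).
Indices 6 through 10: 5 terms.

5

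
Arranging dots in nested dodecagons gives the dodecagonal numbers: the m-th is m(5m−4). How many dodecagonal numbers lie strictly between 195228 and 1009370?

The n-th dodecagonal number is n(5n−4).
Smallest index with value > 195228: n = 199 (giving 197209).
Largest index with value < 1009370: n = 449 (giving 1006209).
Indices 199 through 449: 251 terms.

251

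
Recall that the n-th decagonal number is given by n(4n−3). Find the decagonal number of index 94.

35062

The 94th decagonal number is n(4n−3) with n = 94.
94·(4·94 − 3) = 94·373 = 35062.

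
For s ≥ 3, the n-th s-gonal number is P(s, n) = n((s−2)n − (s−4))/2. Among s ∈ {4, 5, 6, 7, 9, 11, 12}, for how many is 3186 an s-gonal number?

2

s = 4: P(4, 56) = 3136 and P(4, 57) = 3249; 3186 is not s-gonal.
s = 5: P(5, 46) = 3151 and P(5, 47) = 3290; 3186 is not s-gonal.
s = 6: P(6, 40) = 3160 and P(6, 41) = 3321; 3186 is not s-gonal.
s = 7: P(7, 36) = 3186. ✓
s = 9: P(9, 30) = 3075 and P(9, 31) = 3286; 3186 is not s-gonal.
s = 11: P(11, 27) = 3186. ✓
s = 12: P(12, 25) = 3025 and P(12, 26) = 3276; 3186 is not s-gonal.
Hits: s ∈ {7, 11} → 2.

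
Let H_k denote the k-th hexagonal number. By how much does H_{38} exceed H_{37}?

149

Consecutive hexagonal numbers differ by 4n − 3: here 4·38 − 3 = 149.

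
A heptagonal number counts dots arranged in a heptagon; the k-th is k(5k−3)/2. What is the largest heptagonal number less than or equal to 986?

970

Solve n(5n−3)/2 ≤ 986 for integer n.
n = 20 gives 970 ≤ 986, while n = 21 gives 1071 > 986; so the answer is 970.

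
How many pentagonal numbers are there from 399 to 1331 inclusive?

13

The n-th pentagonal number is n(3n−1)/2.
Smallest index with value ≥ 399: n = 17 (giving 425).
Largest index with value ≤ 1331: n = 29 (giving 1247).
Indices 17 through 29: 13 terms.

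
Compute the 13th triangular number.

The 13th triangular number is n(n+1)/2 with n = 13.
13·14/2 = 182/2 = 91.

91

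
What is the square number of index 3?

9

The 3rd square number is n² with n = 3.
3² = 9.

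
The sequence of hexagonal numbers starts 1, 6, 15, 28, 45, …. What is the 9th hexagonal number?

The 9th hexagonal number is n(2n−1) with n = 9.
9·(2·9 − 1) = 9·17 = 153.

153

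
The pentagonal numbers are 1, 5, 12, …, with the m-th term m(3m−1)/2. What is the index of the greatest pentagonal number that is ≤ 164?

Solve n(3n−1)/2 ≤ 164 for integer n.
n = 10 gives 145 ≤ 164, while n = 11 gives 176 > 164; so the answer is index 10.

10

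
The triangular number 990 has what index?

44

Set n(n+1)/2 = 990, giving n² + n − 1980 = 0.
So n = (-1 + 89) / 2 = 88/2 = 44.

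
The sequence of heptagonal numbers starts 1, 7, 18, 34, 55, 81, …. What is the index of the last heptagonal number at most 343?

12

Solve n(5n−3)/2 ≤ 343 for integer n.
n = 12 gives 342 ≤ 343, while n = 13 gives 403 > 343; so the answer is index 12.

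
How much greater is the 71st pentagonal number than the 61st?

71·(3·71 − 1)/2 = 7526 and 61·(3·61 − 1)/2 = 5551.
Difference: 7526 − 5551 = 1975.

1975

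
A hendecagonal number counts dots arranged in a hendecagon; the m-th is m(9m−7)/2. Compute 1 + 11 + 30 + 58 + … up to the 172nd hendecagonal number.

7647292

Σ i(9i−7)/2 = (9Σi² − 7Σi) / 2 over i = 1..172.
Σi = 14878 and Σi² = 1710970.
(9·1710970 − 7·14878) / 2 = 15294584/2 = 7647292.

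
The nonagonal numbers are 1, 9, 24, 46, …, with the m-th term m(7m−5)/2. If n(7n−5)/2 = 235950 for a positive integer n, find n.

260

Set n(7n−5)/2 = 235950, giving 7n² − 5n − 471900 = 0.
So n = (5 + 3635) / 14 = 3640/14 = 260.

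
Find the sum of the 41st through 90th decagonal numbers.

889875

Σ i(4i−3) = 4Σi² − 3Σi over i = 41..90.
Σi = 4095 − 820 = 3275 and Σi² = 247065 − 22140 = 224925.
4·224925 − 3·3275 = 889875.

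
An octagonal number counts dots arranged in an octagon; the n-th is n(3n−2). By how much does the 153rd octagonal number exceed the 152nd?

Consecutive octagonal numbers differ by 6n − 5: here 6·153 − 5 = 913.

913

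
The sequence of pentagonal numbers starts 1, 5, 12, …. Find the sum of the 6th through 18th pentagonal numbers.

Σ i(3i−1)/2 = (3Σi² − Σi) / 2 over i = 6..18.
Σi = 171 − 15 = 156 and Σi² = 2109 − 55 = 2054.
(3·2054 − 1·156) / 2 = 6006/2 = 3003.

3003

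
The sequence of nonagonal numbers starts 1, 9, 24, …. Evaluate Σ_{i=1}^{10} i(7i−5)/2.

1210

Σ i(7i−5)/2 = (7Σi² − 5Σi) / 2 over i = 1..10.
Σi = 55 and Σi² = 385.
(7·385 − 5·55) / 2 = 2420/2 = 1210.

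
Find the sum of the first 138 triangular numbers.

Σ i(i+1)/2 = (Σi² + Σi) / 2 over i = 1..138.
Σi = 9591 and Σi² = 885569.
(1·885569 + 1·9591) / 2 = 895160/2 = 447580.

447580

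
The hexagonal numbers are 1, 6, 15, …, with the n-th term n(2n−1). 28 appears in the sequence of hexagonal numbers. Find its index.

4

Set n(2n−1) = 28, giving 2n² − n − 28 = 0.
So n = (1 + 15) / 4 = 16/4 = 4.
Check: 4·(2·4 − 1) = 28. ✓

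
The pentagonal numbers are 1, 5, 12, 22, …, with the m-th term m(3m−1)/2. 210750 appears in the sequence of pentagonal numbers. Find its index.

375

Set n(3n−1)/2 = 210750, giving 3n² − n − 421500 = 0.
The discriminant is 1 + 24·210750 = 5058001, and √5058001 = 2249.
So n = (1 + 2249) / 6 = 2250/6 = 375.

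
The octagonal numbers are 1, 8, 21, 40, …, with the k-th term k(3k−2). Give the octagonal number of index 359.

385925

The 359th octagonal number is n(3n−2) with n = 359.
359·(3·359 − 2) = 359·1075 = 385925.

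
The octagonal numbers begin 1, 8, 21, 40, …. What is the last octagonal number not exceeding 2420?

Solve n(3n−2) ≤ 2420 for integer n.
n = 28 gives 2296 ≤ 2420, while n = 29 gives 2465 > 2420; so the answer is 2296.

2296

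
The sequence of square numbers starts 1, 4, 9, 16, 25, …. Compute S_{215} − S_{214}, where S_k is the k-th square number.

n² − (n−1)² = 2n − 1, so 215² − 214² = 2·215 − 1 = 429.

429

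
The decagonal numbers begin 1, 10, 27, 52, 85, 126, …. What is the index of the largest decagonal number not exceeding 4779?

34

Solve n(4n−3) ≤ 4779 for integer n.
n = 34 gives 4522 ≤ 4779, while n = 35 gives 4795 > 4779; so the answer is index 34.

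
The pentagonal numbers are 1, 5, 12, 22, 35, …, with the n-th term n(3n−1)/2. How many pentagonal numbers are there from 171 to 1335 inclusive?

The n-th pentagonal number is n(3n−1)/2.
Smallest index with value ≥ 171: n = 11 (giving 176).
Largest index with value ≤ 1335: n = 30 (giving 1335).
Indices 11 through 30: 20 terms.

20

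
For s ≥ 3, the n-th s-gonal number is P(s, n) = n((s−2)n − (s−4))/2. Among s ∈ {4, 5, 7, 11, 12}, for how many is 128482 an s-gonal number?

s = 4: P(4, 358) = 128164 and P(4, 359) = 128881; 128482 is not s-gonal.
s = 5: P(5, 292) = 127750 and P(5, 293) = 128627; 128482 is not s-gonal.
s = 7: P(7, 227) = 128482. ✓
s = 11: P(11, 169) = 127933 and P(11, 170) = 129455; 128482 is not s-gonal.
s = 12: P(12, 160) = 127360 and P(12, 161) = 128961; 128482 is not s-gonal.
Hits: s ∈ {7} → 1.

1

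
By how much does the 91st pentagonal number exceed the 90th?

271

Consecutive pentagonal numbers differ by 3n − 2: here 3·91 − 2 = 271.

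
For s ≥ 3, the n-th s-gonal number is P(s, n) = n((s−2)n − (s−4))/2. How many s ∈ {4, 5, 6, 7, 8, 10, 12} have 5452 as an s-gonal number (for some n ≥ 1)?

1

s = 4: P(4, 73) = 5329 and P(4, 74) = 5476; 5452 is not s-gonal.
s = 5: P(5, 60) = 5370 and P(5, 61) = 5551; 5452 is not s-gonal.
s = 6: P(6, 52) = 5356 and P(6, 53) = 5565; 5452 is not s-gonal.
s = 7: P(7, 47) = 5452. ✓
s = 8: P(8, 42) = 5208 and P(8, 43) = 5461; 5452 is not s-gonal.
s = 10: P(10, 37) = 5365 and P(10, 38) = 5662; 5452 is not s-gonal.
s = 12: P(12, 33) = 5313 and P(12, 34) = 5644; 5452 is not s-gonal.
Hits: s ∈ {7} → 1.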